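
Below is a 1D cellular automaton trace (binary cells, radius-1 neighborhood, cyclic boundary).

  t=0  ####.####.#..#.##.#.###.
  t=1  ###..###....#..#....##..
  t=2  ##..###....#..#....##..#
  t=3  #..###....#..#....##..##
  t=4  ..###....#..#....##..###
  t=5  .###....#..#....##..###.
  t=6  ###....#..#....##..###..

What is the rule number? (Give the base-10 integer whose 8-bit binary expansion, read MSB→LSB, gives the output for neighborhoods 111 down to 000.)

  nb ###: next=#  (t=0,i=1, bit7=1)
  nb ##.: next=.  (t=0,i=3, bit6=0)
  nb #.#: next=.  (t=0,i=4, bit5=0)
  nb #..: next=.  (t=0,i=11, bit4=0)
  nb .##: next=#  (t=0,i=0, bit3=1)
  nb .#.: next=.  (t=0,i=10, bit2=0)
  nb ..#: next=#  (t=0,i=12, bit1=1)
  nb ...: next=.  (t=1,i=9, bit0=0)
  bits 10001010 = 138

138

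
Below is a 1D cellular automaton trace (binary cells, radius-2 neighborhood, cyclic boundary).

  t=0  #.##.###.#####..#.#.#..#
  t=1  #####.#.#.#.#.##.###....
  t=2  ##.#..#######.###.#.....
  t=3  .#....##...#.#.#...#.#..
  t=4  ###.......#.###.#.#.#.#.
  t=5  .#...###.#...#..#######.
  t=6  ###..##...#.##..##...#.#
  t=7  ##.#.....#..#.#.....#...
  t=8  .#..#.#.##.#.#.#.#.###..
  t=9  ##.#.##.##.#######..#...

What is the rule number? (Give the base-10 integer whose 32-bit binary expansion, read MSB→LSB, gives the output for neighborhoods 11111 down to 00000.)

1248126357

  ##### -> .   bit 31 = 0  t=0,i=11
  ####. -> #   bit 30 = 1  t=0,i=12
  ###.# -> .   bit 29 = 0  t=0,i=7
  ###.. -> .   bit 28 = 0  t=0,i=13
  ##.## -> #   bit 27 = 1  t=0,i=1
  ##.#. -> .   bit 26 = 0  t=1,i=5
  ##..# -> #   bit 25 = 1  t=0,i=14
  ##... -> .   bit 24 = 0  t=1,i=20
  #.### -> .   bit 23 = 0  t=0,i=5
  #.##. -> #   bit 22 = 1  t=0,i=2
  #.#.# -> #   bit 21 = 1  t=0,i=18
  #.#.. -> .   bit 20 = 0  t=0,i=20
  #..## -> .   bit 19 = 0  t=0,i=22
  #..#. -> #   bit 18 = 1  t=0,i=15
  #...# -> .   bit 17 = 0  t=3,i=9
  #.... -> .   bit 16 = 0  t=1,i=21
  .#### -> #   bit 15 = 1  t=0,i=10
  .###. -> #   bit 14 = 1  t=0,i=6
  .##.# -> #   bit 13 = 1  t=0,i=0
  .##.. -> .   bit 12 = 0  t=3,i=7
  .#.## -> .   bit 11 = 0  t=1,i=13
  .#.#. -> #   bit 10 = 1  t=0,i=17
  .#..# -> .   bit 9 = 0  t=0,i=21
  .#... -> #   bit 8 = 1  t=2,i=19
  ..### -> #   bit 7 = 1  t=1,i=0
  ..##. -> .   bit 6 = 0  t=0,i=23
  ..#.# -> .   bit 5 = 0  t=0,i=16
  ..#.. -> #   bit 4 = 1  t=3,i=1
  ...## -> .   bit 3 = 0  t=1,i=23
  ...#. -> #   bit 2 = 1  t=3,i=0
  ....# -> .   bit 1 = 0  t=1,i=22
  ..... -> #   bit 0 = 1  t=2,i=21
  bits 01001010011001001110010110010101 = 1248126357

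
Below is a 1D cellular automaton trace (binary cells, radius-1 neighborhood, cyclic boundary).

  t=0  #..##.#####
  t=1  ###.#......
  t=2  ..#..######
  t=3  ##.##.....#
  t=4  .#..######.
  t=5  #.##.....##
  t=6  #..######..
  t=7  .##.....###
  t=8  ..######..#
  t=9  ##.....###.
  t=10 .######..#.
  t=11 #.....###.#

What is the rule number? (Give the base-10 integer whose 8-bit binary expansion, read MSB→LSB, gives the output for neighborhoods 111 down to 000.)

83

  nb ###: next=.  (t=0,i=7, bit7=0)
  nb ##.: next=#  (t=0,i=0, bit6=1)
  nb #.#: next=.  (t=0,i=5, bit5=0)
  nb #..: next=#  (t=0,i=1, bit4=1)
  nb .##: next=.  (t=0,i=3, bit3=0)
  nb .#.: next=.  (t=1,i=4, bit2=0)
  nb ..#: next=#  (t=0,i=2, bit1=1)
  nb ...: next=#  (t=1,i=6, bit0=1)
  bits 01010011 = 83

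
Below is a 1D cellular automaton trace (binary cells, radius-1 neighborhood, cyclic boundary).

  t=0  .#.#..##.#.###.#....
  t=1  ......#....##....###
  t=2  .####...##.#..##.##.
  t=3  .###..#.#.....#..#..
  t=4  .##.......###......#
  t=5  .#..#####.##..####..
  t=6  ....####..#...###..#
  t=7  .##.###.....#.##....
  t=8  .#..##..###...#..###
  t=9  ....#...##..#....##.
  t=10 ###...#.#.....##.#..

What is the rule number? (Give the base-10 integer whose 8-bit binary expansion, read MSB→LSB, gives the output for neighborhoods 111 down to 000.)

  nb ###: next=#  (t=0,i=12, bit7=1)
  nb ##.: next=.  (t=0,i=7, bit6=0)
  nb #.#: next=.  (t=0,i=2, bit5=0)
  nb #..: next=.  (t=0,i=4, bit4=0)
  nb .##: next=#  (t=0,i=6, bit3=1)
  nb .#.: next=.  (t=0,i=1, bit2=0)
  nb ..#: next=.  (t=0,i=0, bit1=0)
  nb ...: next=#  (t=0,i=17, bit0=1)
  bits 10001001 = 137

137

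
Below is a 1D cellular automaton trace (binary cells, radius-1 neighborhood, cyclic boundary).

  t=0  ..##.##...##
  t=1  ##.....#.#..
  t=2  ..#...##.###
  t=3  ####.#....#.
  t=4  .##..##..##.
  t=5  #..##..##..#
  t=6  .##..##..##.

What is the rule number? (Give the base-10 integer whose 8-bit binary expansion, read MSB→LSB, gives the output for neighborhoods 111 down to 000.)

  [7] ### => #  t=2,i=10
  [6] ##. => .  t=0,i=3
  [5] #.# => .  t=0,i=4
  [4] #.. => #  t=0,i=0
  [3] .## => .  t=0,i=2
  [2] .#. => #  t=1,i=7
  [1] ..# => #  t=0,i=1
  [0] ... => .  t=0,i=8
  bits 10010110 = 150

150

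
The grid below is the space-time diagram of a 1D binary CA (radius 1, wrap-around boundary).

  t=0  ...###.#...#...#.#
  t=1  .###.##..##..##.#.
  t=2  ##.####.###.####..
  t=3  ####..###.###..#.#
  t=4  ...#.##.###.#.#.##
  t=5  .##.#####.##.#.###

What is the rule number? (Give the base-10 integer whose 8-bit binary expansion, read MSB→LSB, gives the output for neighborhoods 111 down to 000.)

107

  [7] ### => .  t=0,i=4
  [6] ##. => #  t=0,i=5
  [5] #.# => #  t=0,i=6
  [4] #.. => .  t=0,i=0
  [3] .## => #  t=0,i=3
  [2] .#. => .  t=0,i=7
  [1] ..# => #  t=0,i=2
  [0] ... => #  t=0,i=1
  bits 01101011 = 107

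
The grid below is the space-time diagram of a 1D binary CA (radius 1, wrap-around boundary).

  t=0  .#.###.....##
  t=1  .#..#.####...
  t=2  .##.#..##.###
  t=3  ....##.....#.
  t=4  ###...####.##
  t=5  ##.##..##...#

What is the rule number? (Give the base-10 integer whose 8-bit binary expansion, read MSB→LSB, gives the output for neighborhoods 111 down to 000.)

149

  [7] ### => #  t=0,i=4
  [6] ##. => .  t=0,i=5
  [5] #.# => .  t=0,i=0
  [4] #.. => #  t=0,i=6
  [3] .## => .  t=0,i=3
  [2] .#. => #  t=0,i=1
  [1] ..# => .  t=0,i=10
  [0] ... => #  t=0,i=7
  bits 10010101 = 149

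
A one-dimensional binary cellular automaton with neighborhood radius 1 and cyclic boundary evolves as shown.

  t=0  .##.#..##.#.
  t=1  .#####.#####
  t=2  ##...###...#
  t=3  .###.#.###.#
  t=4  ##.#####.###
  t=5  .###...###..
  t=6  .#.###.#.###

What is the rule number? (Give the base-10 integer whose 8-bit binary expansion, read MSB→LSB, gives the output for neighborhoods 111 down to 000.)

  ###|.  b7=0 t=1,i=2
  ##.|#  b6=1 t=0,i=2
  #.#|#  b5=1 t=0,i=3
  #..|#  b4=1 t=0,i=5
  .##|#  b3=1 t=0,i=1
  .#.|#  b2=1 t=0,i=4
  ..#|.  b1=0 t=0,i=0
  ...|#  b0=1 t=2,i=3
  bits 01111101 = 125

125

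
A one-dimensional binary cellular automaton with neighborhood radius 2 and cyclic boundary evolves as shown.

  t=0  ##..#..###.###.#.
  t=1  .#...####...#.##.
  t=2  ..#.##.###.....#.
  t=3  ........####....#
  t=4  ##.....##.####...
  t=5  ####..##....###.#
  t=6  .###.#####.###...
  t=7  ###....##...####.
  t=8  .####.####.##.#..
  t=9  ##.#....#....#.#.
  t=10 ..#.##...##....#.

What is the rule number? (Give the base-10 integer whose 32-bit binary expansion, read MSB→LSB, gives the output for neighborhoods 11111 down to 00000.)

  #####|#  b31=1 t=5,i=1
  ####.|#  b30=1 t=1,i=7
  ###.#|.  b29=0 t=0,i=9
  ###..|#  b28=1 t=1,i=8
  ##.##|.  b27=0 t=0,i=10
  ##.#.|#  b26=1 t=0,i=14
  ##..#|.  b25=0 t=0,i=2
  ##...|#  b24=1 t=1,i=9
  #.###|.  b23=0 t=0,i=11
  #.##.|.  b22=0 t=0,i=0
  #.#.#|#  b21=1 t=0,i=15
  #.#..|.  b20=0 t=8,i=14
  #..##|#  b19=1 t=0,i=6
  #..#.|.  b18=0 t=0,i=3
  #...#|.  b17=0 t=1,i=3
  #....|#  b16=1 t=2,i=11
  .####|.  b15=0 t=1,i=6
  .###.|#  b14=1 t=0,i=8
  .##.#|.  b13=0 t=2,i=5
  .##..|#  b12=1 t=0,i=1
  .#.##|.  b11=0 t=0,i=16
  .#.#.|.  b10=0 t=9,i=14
  .#..#|#  b9=1 t=0,i=5
  .#...|#  b8=1 t=1,i=2
  ..###|#  b7=1 t=0,i=7
  ..##.|#  b6=1 t=4,i=0
  ..#.#|.  b5=0 t=1,i=12
  ..#..|.  b4=0 t=0,i=4
  ...##|#  b3=1 t=1,i=4
  ...#.|.  b2=0 t=1,i=11
  ....#|.  b1=0 t=2,i=13
  .....|.  b0=0 t=2,i=12
  bits 11010101001010010101001111001000 = 3576255432

3576255432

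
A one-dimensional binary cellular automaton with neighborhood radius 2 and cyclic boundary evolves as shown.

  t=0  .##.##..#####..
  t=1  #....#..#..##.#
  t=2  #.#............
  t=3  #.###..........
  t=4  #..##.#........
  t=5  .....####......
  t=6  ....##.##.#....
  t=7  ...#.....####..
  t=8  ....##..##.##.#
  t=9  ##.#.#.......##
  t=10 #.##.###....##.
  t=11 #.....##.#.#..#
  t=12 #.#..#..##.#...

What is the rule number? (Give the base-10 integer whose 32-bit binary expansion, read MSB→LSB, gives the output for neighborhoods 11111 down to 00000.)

  #####|.  b31=0 t=0,i=10
  ####.|#  b30=1 t=0,i=11
  ###.#|.  b29=0 t=9,i=1
  ###..|#  b28=1 t=0,i=12
  ##.##|.  b27=0 t=0,i=3
  ##.#.|#  b26=1 t=4,i=5
  ##..#|.  b25=0 t=0,i=6
  ##...|.  b24=0 t=0,i=13
  #.###|.  b23=0 t=3,i=2
  #.##.|.  b22=0 t=0,i=4
  #.#.#|#  b21=1 t=9,i=3
  #.#..|#  b20=1 t=2,i=2
  #..##|.  b19=0 t=0,i=7
  #..#.|.  b18=0 t=1,i=7
  #...#|#  b17=1 t=0,i=14
  #....|#  b16=1 t=1,i=2
  .####|.  b15=0 t=0,i=9
  .###.|#  b14=1 t=3,i=3
  .##.#|.  b13=0 t=0,i=2
  .##..|#  b12=1 t=0,i=5
  .#.##|.  b11=0 t=3,i=1
  .#.#.|.  b10=0 t=2,i=1
  .#..#|.  b9=0 t=1,i=6
  .#...|#  b8=1 t=2,i=3
  ..###|#  b7=1 t=0,i=8
  ..##.|.  b6=0 t=0,i=1
  ..#.#|#  b5=1 t=2,i=0
  ..#..|.  b4=0 t=1,i=5
  ...##|#  b3=1 t=0,i=0
  ...#.|.  b2=0 t=1,i=4
  ....#|.  b1=0 t=1,i=3
  .....|.  b0=0 t=2,i=5
  bits 01010100001100110101000110101000 = 1412649384

1412649384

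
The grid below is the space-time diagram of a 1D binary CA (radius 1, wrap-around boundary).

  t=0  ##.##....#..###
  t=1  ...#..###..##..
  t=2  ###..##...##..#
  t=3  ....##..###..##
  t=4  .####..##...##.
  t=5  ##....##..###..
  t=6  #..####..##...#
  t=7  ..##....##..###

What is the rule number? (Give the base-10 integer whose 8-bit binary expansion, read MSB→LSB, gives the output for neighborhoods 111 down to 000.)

  ###|.  b7=0 t=0,i=0
  ##.|.  b6=0 t=0,i=1
  #.#|.  b5=0 t=0,i=2
  #..|.  b4=0 t=0,i=5
  .##|#  b3=1 t=0,i=3
  .#.|.  b2=0 t=0,i=9
  ..#|#  b1=1 t=0,i=8
  ...|#  b0=1 t=0,i=6
  bits 00001011 = 11

11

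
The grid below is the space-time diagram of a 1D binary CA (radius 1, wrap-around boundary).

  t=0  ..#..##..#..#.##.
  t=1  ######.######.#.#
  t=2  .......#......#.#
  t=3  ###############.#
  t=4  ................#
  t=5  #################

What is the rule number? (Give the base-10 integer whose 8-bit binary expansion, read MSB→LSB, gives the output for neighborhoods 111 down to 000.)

  ### -> .   bit 7 = 0  t=1,i=0
  ##. -> .   bit 6 = 0  t=0,i=6
  #.# -> .   bit 5 = 0  t=0,i=13
  #.. -> #   bit 4 = 1  t=0,i=3
  .## -> #   bit 3 = 1  t=0,i=5
  .#. -> #   bit 2 = 1  t=0,i=2
  ..# -> #   bit 1 = 1  t=0,i=1
  ... -> #   bit 0 = 1  t=0,i=0
  bits 00011111 = 31

31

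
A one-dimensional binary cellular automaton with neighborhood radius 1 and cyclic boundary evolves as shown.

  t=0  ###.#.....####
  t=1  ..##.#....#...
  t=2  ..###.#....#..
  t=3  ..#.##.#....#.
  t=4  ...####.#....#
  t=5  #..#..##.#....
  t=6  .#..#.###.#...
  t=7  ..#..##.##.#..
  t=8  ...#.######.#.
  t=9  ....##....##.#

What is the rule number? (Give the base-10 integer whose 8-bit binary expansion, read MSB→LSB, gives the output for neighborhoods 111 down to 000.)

120

  [7] ### => .  t=0,i=0
  [6] ##. => #  t=0,i=2
  [5] #.# => #  t=0,i=3
  [4] #.. => #  t=0,i=5
  [3] .## => #  t=0,i=10
  [2] .#. => .  t=0,i=4
  [1] ..# => .  t=0,i=9
  [0] ... => .  t=0,i=6
  bits 01111000 = 120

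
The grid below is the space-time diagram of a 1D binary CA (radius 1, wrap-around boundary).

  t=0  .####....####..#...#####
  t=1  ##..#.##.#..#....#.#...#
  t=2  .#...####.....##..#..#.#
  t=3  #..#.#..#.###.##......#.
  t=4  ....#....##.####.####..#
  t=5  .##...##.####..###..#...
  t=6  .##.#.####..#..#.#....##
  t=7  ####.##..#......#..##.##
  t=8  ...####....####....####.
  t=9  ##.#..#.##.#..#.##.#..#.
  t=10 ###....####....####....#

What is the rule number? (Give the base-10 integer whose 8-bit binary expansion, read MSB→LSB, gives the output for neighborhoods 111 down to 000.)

105

  [7] ### => .  t=0,i=2
  [6] ##. => #  t=0,i=4
  [5] #.# => #  t=0,i=0
  [4] #.. => .  t=0,i=5
  [3] .## => #  t=0,i=1
  [2] .#. => .  t=0,i=15
  [1] ..# => .  t=0,i=8
  [0] ... => #  t=0,i=6
  bits 01101001 = 105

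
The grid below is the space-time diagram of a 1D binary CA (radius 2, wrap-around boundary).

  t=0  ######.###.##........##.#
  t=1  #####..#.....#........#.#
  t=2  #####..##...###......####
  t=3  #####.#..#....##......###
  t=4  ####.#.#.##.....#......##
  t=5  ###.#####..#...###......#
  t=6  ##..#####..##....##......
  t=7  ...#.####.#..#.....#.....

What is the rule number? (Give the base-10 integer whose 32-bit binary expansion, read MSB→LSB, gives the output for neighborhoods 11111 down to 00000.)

3584601908

  ##### -> #   bit 31 = 1  t=0,i=1
  ####. -> #   bit 30 = 1  t=0,i=4
  ###.# -> .   bit 29 = 0  t=0,i=5
  ###.. -> #   bit 28 = 1  t=1,i=4
  ##.## -> .   bit 27 = 0  t=0,i=6
  ##.#. -> #   bit 26 = 1  t=3,i=5
  ##..# -> .   bit 25 = 0  t=1,i=5
  ##... -> #   bit 24 = 1  t=0,i=13
  #.### -> #   bit 23 = 1  t=0,i=7
  #.##. -> .   bit 22 = 0  t=0,i=11
  #.#.# -> #   bit 21 = 1  t=4,i=5
  #.#.. -> .   bit 20 = 0  t=3,i=6
  #..## -> #   bit 19 = 1  t=2,i=6
  #..#. -> .   bit 18 = 0  t=1,i=6
  #...# -> .   bit 17 = 0  t=2,i=10
  #.... -> .   bit 16 = 0  t=0,i=14
  .#### -> #   bit 15 = 1  t=0,i=0
  .###. -> .   bit 14 = 0  t=0,i=8
  .##.# -> #   bit 13 = 1  t=0,i=22
  .##.. -> .   bit 12 = 0  t=0,i=12
  .#.## -> #   bit 11 = 1  t=1,i=23
  .#.#. -> #   bit 10 = 1  t=4,i=6
  .#..# -> #   bit 9 = 1  t=3,i=7
  .#... -> #   bit 8 = 1  t=1,i=8
  ..### -> .   bit 7 = 0  t=2,i=12
  ..##. -> .   bit 6 = 0  t=0,i=21
  ..#.# -> #   bit 5 = 1  t=1,i=22
  ..#.. -> #   bit 4 = 1  t=1,i=7
  ...## -> .   bit 3 = 0  t=0,i=20
  ...#. -> #   bit 2 = 1  t=1,i=12
  ....# -> .   bit 1 = 0  t=0,i=19
  ..... -> .   bit 0 = 0  t=0,i=15
  bits 11010101101010001010111100110100 = 3584601908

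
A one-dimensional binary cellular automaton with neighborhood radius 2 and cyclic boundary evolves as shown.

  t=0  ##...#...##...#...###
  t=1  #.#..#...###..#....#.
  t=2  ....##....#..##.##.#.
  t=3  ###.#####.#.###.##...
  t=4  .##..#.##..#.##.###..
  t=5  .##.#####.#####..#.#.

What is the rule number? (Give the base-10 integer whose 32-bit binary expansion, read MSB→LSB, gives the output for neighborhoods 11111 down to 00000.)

  nb #####: next=.  (t=0,i=20, bit31=0)
  nb ####.: next=#  (t=0,i=0, bit30=1)
  nb ###.#: next=#  (t=3,i=2, bit29=1)
  nb ###..: next=.  (t=0,i=1, bit28=0)
  nb ##.##: next=.  (t=2,i=15, bit27=0)
  nb ##.#.: next=.  (t=2,i=18, bit26=0)
  nb ##..#: next=.  (t=1,i=12, bit25=0)
  nb ##...: next=#  (t=0,i=2, bit24=1)
  nb #.###: next=.  (t=3,i=4, bit23=0)
  nb #.##.: next=#  (t=2,i=16, bit22=1)
  nb #.#.#: next=.  (t=1,i=0, bit21=0)
  nb #.#..: next=.  (t=1,i=2, bit20=0)
  nb #..##: next=#  (t=2,i=12, bit19=1)
  nb #..#.: next=#  (t=1,i=4, bit18=1)
  nb #...#: next=.  (t=0,i=3, bit17=0)
  nb #....: next=#  (t=1,i=16, bit16=1)
  nb .####: next=#  (t=0,i=19, bit15=1)
  nb .###.: next=#  (t=1,i=10, bit14=1)
  nb .##.#: next=#  (t=2,i=14, bit13=1)
  nb .##..: next=#  (t=0,i=10, bit12=1)
  nb .#.##: next=#  (t=3,i=11, bit11=1)
  nb .#.#.: next=.  (t=1,i=1, bit10=0)
  nb .#..#: next=.  (t=1,i=3, bit9=0)
  nb .#...: next=.  (t=0,i=6, bit8=0)
  nb ..###: next=.  (t=0,i=18, bit7=0)
  nb ..##.: next=#  (t=0,i=9, bit6=1)
  nb ..#.#: next=#  (t=1,i=19, bit5=1)
  nb ..#..: next=#  (t=0,i=5, bit4=1)
  nb ...##: next=.  (t=0,i=8, bit3=0)
  nb ...#.: next=.  (t=0,i=4, bit2=0)
  nb ....#: next=#  (t=1,i=17, bit1=1)
  nb .....: next=#  (t=2,i=1, bit0=1)
  bits 01100001010011011111100001110011 = 1632499827

1632499827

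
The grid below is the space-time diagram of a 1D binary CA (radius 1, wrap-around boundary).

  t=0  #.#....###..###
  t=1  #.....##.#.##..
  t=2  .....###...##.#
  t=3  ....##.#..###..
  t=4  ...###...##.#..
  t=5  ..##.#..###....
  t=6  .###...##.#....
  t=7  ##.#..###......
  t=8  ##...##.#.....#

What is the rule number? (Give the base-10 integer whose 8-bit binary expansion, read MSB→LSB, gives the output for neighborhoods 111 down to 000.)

  ### -> .   bit 7 = 0  t=0,i=8
  ##. -> #   bit 6 = 1  t=0,i=0
  #.# -> .   bit 5 = 0  t=0,i=1
  #.. -> .   bit 4 = 0  t=0,i=3
  .## -> #   bit 3 = 1  t=0,i=7
  .#. -> .   bit 2 = 0  t=0,i=2
  ..# -> #   bit 1 = 1  t=0,i=6
  ... -> .   bit 0 = 0  t=0,i=4
  bits 01001010 = 74

74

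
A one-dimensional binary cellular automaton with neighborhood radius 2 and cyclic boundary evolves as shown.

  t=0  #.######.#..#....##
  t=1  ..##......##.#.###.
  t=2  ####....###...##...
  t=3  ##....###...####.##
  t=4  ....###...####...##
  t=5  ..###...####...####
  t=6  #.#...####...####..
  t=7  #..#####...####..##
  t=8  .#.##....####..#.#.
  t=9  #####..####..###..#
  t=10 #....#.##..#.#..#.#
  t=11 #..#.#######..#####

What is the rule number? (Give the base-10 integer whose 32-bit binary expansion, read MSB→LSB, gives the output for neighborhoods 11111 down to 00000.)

  nb #####: next=.  (t=0,i=4, bit31=0)
  nb ####.: next=.  (t=0,i=6, bit30=0)
  nb ###.#: next=.  (t=0,i=0, bit29=0)
  nb ###..: next=.  (t=1,i=17, bit28=0)
  nb ##.##: next=.  (t=0,i=1, bit27=0)
  nb ##.#.: next=.  (t=0,i=8, bit26=0)
  nb ##..#: next=#  (t=5,i=0, bit25=1)
  nb ##...: next=.  (t=1,i=4, bit24=0)
  nb #.###: next=#  (t=0,i=2, bit23=1)
  nb #.##.: next=#  (t=8,i=3, bit22=1)
  nb #.#.#: next=.  (t=1,i=13, bit21=0)
  nb #.#..: next=.  (t=0,i=9, bit20=0)
  nb #..##: next=.  (t=5,i=1, bit19=0)
  nb #..#.: next=#  (t=0,i=11, bit18=1)
  nb #...#: next=#  (t=1,i=0, bit17=1)
  nb #....: next=.  (t=0,i=14, bit16=0)
  nb .####: next=#  (t=0,i=3, bit15=1)
  nb .###.: next=.  (t=0,i=18, bit14=0)
  nb .##.#: next=.  (t=1,i=11, bit13=0)
  nb .##..: next=#  (t=1,i=3, bit12=1)
  nb .#.##: next=#  (t=1,i=14, bit11=1)
  nb .#.#.: next=.  (t=6,i=1, bit10=0)
  nb .#..#: next=#  (t=0,i=10, bit9=1)
  nb .#...: next=#  (t=0,i=13, bit8=1)
  nb ..###: next=#  (t=0,i=17, bit7=1)
  nb ..##.: next=#  (t=1,i=2, bit6=1)
  nb ..#.#: next=#  (t=6,i=0, bit5=1)
  nb ..#..: next=.  (t=0,i=12, bit4=0)
  nb ...##: next=#  (t=0,i=16, bit3=1)
  nb ...#.: next=.  (t=10,i=4, bit2=0)
  nb ....#: next=#  (t=0,i=15, bit1=1)
  nb .....: next=.  (t=1,i=6, bit0=0)
  bits 00000010110001101001101111101010 = 46570474

46570474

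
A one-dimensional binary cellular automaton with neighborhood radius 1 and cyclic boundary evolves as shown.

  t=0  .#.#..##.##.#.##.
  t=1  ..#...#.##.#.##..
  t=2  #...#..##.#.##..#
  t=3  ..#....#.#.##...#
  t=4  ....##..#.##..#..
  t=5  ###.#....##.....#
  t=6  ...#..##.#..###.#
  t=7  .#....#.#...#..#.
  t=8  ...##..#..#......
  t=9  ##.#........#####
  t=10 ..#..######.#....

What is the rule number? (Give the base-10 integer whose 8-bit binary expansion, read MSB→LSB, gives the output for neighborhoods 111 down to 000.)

41

  ### -> .   bit 7 = 0  t=5,i=0
  ##. -> .   bit 6 = 0  t=0,i=7
  #.# -> #   bit 5 = 1  t=0,i=2
  #.. -> .   bit 4 = 0  t=0,i=4
  .## -> #   bit 3 = 1  t=0,i=6
  .#. -> .   bit 2 = 0  t=0,i=1
  ..# -> .   bit 1 = 0  t=0,i=0
  ... -> #   bit 0 = 1  t=1,i=0
  bits 00101001 = 41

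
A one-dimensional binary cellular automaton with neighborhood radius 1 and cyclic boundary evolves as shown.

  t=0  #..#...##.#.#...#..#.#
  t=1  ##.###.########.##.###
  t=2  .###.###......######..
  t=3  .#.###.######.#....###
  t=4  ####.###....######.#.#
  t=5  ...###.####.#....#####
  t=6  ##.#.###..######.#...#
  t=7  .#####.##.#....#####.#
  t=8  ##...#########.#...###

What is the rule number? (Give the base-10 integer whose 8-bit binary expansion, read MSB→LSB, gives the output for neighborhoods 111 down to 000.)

125

  ### -> .   bit 7 = 0  t=1,i=0
  ##. -> #   bit 6 = 1  t=0,i=0
  #.# -> #   bit 5 = 1  t=0,i=9
  #.. -> #   bit 4 = 1  t=0,i=1
  .## -> #   bit 3 = 1  t=0,i=7
  .#. -> #   bit 2 = 1  t=0,i=3
  ..# -> .   bit 1 = 0  t=0,i=2
  ... -> #   bit 0 = 1  t=0,i=5
  bits 01111101 = 125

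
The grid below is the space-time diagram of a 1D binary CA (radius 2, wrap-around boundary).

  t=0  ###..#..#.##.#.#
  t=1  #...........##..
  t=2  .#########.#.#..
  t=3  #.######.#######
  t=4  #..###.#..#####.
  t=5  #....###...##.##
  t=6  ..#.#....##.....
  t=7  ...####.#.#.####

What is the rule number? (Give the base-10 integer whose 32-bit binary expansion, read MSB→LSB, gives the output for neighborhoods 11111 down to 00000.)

2754843913

  ##### -> #   bit 31 = 1  t=2,i=3
  ####. -> .   bit 30 = 0  t=0,i=1
  ###.# -> #   bit 29 = 1  t=2,i=9
  ###.. -> .   bit 28 = 0  t=0,i=2
  ##.## -> .   bit 27 = 0  t=3,i=1
  ##.#. -> #   bit 26 = 1  t=0,i=12
  ##..# -> .   bit 25 = 0  t=0,i=3
  ##... -> .   bit 24 = 0  t=5,i=1
  #.### -> .   bit 23 = 0  t=0,i=15
  #.##. -> .   bit 22 = 0  t=0,i=10
  #.#.# -> #   bit 21 = 1  t=0,i=13
  #.#.. -> #   bit 20 = 1  t=2,i=13
  #..## -> .   bit 19 = 0  t=4,i=2
  #..#. -> .   bit 18 = 0  t=0,i=4
  #...# -> #   bit 17 = 1  t=2,i=15
  #.... -> #   bit 16 = 1  t=1,i=2
  .#### -> #   bit 15 = 1  t=0,i=0
  .###. -> .   bit 14 = 0  t=4,i=4
  .##.# -> .   bit 13 = 0  t=0,i=11
  .##.. -> #   bit 12 = 1  t=1,i=13
  .#.## -> .   bit 11 = 0  t=0,i=9
  .#.#. -> #   bit 10 = 1  t=2,i=12
  .#..# -> .   bit 9 = 0  t=0,i=6
  .#... -> #   bit 8 = 1  t=1,i=1
  ..### -> .   bit 7 = 0  t=2,i=1
  ..##. -> .   bit 6 = 0  t=1,i=12
  ..#.# -> .   bit 5 = 0  t=0,i=8
  ..#.. -> .   bit 4 = 0  t=0,i=5
  ...## -> #   bit 3 = 1  t=1,i=11
  ...#. -> .   bit 2 = 0  t=6,i=1
  ....# -> .   bit 1 = 0  t=1,i=10
  ..... -> #   bit 0 = 1  t=1,i=3
  bits 10100100001100111001010100001001 = 2754843913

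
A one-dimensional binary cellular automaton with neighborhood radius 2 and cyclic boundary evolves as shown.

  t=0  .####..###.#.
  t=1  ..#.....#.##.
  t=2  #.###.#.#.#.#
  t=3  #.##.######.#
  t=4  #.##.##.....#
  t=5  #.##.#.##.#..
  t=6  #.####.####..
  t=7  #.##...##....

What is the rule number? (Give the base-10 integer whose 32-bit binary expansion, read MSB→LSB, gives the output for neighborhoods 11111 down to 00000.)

99870002

  [31] ##### => .  t=3,i=7
  [30] ####. => .  t=0,i=3
  [29] ###.# => .  t=0,i=9
  [28] ###.. => .  t=0,i=4
  [27] ##.## => .  t=2,i=1
  [26] ##.#. => #  t=0,i=10
  [25] ##..# => .  t=0,i=5
  [24] ##... => #  t=1,i=12
  [23] #.### => #  t=2,i=2
  [22] #.##. => #  t=1,i=10
  [21] #.#.# => #  t=2,i=6
  [20] #.#.. => #  t=0,i=11
  [19] #..## => .  t=0,i=0
  [18] #..#. => .  t=5,i=12
  [17] #...# => #  t=1,i=0
  [16] #.... => #  t=1,i=4
  [15] .#### => #  t=0,i=2
  [14] .###. => #  t=0,i=8
  [13] .##.# => #  t=2,i=0
  [12] .##.. => .  t=1,i=11
  [11] .#.## => .  t=1,i=9
  [10] .#.#. => #  t=2,i=7
  [9] .#..# => .  t=0,i=12
  [8] .#... => #  t=1,i=3
  [7] ..### => .  t=0,i=1
  [6] ..##. => .  t=4,i=12
  [5] ..#.# => #  t=1,i=8
  [4] ..#.. => #  t=1,i=2
  [3] ...## => .  t=4,i=11
  [2] ...#. => .  t=1,i=1
  [1] ....# => #  t=1,i=6
  [0] ..... => .  t=1,i=5
  bits 00000101111100111110010100110010 = 99870002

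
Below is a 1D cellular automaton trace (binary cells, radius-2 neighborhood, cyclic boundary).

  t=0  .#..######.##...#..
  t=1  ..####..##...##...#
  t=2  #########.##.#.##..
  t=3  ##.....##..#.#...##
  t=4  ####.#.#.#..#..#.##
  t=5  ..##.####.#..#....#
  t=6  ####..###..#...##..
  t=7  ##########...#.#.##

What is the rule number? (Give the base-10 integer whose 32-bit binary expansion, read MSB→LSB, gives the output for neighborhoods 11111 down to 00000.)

1932256962

  ##### -> .   bit 31 = 0  t=0,i=6
  ####. -> #   bit 30 = 1  t=0,i=8
  ###.# -> #   bit 29 = 1  t=0,i=9
  ###.. -> #   bit 28 = 1  t=1,i=5
  ##.## -> .   bit 27 = 0  t=0,i=10
  ##.#. -> .   bit 26 = 0  t=2,i=12
  ##..# -> #   bit 25 = 1  t=1,i=6
  ##... -> #   bit 24 = 1  t=0,i=13
  #.### -> .   bit 23 = 0  t=4,i=17
  #.##. -> .   bit 22 = 0  t=0,i=11
  #.#.# -> #   bit 21 = 1  t=2,i=13
  #.#.. -> .   bit 20 = 0  t=3,i=13
  #..## -> #   bit 19 = 1  t=0,i=3
  #..#. -> .   bit 18 = 0  t=3,i=10
  #...# -> #   bit 17 = 1  t=0,i=14
  #.... -> #   bit 16 = 1  t=3,i=3
  .#### -> #   bit 15 = 1  t=0,i=5
  .###. -> #   bit 14 = 1  t=6,i=7
  .##.# -> #   bit 13 = 1  t=2,i=11
  .##.. -> .   bit 12 = 0  t=0,i=12
  .#.## -> .   bit 11 = 0  t=2,i=14
  .#.#. -> #   bit 10 = 1  t=3,i=12
  .#..# -> #   bit 9 = 1  t=0,i=2
  .#... -> .   bit 8 = 0  t=0,i=17
  ..### -> #   bit 7 = 1  t=0,i=4
  ..##. -> #   bit 6 = 1  t=1,i=8
  ..#.# -> .   bit 5 = 0  t=3,i=11
  ..#.. -> .   bit 4 = 0  t=0,i=1
  ...## -> .   bit 3 = 0  t=1,i=12
  ...#. -> .   bit 2 = 0  t=0,i=0
  ....# -> #   bit 1 = 1  t=3,i=5
  ..... -> .   bit 0 = 0  t=3,i=4
  bits 01110011001010111110011011000010 = 1932256962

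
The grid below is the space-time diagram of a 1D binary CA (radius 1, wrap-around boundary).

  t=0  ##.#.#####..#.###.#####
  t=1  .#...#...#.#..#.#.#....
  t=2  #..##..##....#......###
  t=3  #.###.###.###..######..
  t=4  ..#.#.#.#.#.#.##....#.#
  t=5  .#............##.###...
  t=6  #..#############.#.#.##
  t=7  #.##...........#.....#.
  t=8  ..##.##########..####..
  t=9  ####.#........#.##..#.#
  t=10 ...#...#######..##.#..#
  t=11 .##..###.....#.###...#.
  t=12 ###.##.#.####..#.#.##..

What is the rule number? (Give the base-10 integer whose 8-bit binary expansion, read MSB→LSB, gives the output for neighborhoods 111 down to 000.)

  nb ###: next=.  (t=0,i=0, bit7=0)
  nb ##.: next=#  (t=0,i=1, bit6=1)
  nb #.#: next=.  (t=0,i=2, bit5=0)
  nb #..: next=.  (t=0,i=10, bit4=0)
  nb .##: next=#  (t=0,i=5, bit3=1)
  nb .#.: next=.  (t=0,i=3, bit2=0)
  nb ..#: next=#  (t=0,i=11, bit1=1)
  nb ...: next=#  (t=1,i=3, bit0=1)
  bits 01001011 = 75

75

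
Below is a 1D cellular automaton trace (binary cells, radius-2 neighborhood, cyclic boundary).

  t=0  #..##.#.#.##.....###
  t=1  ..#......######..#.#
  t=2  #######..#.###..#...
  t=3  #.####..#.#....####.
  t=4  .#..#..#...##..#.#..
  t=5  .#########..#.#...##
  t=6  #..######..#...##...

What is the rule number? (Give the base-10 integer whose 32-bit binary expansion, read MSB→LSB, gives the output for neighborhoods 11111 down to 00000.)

3377404817

  ##### -> #   bit 31 = 1  t=1,i=11
  ####. -> #   bit 30 = 1  t=0,i=19
  ###.# -> .   bit 29 = 0  t=3,i=18
  ###.. -> .   bit 28 = 0  t=0,i=0
  ##.## -> #   bit 27 = 1  t=5,i=0
  ##.#. -> .   bit 26 = 0  t=0,i=5
  ##..# -> .   bit 25 = 0  t=0,i=1
  ##... -> #   bit 24 = 1  t=0,i=12
  #.### -> .   bit 23 = 0  t=2,i=11
  #.##. -> #   bit 22 = 1  t=0,i=10
  #.#.# -> .   bit 21 = 0  t=0,i=6
  #.#.. -> .   bit 20 = 0  t=1,i=19
  #..## -> #   bit 19 = 1  t=0,i=2
  #..#. -> #   bit 18 = 1  t=1,i=1
  #...# -> #   bit 17 = 1  t=2,i=18
  #.... -> #   bit 16 = 1  t=0,i=13
  .#### -> .   bit 15 = 0  t=0,i=18
  .###. -> .   bit 14 = 0  t=2,i=12
  .##.# -> .   bit 13 = 0  t=0,i=4
  .##.. -> #   bit 12 = 1  t=0,i=11
  .#.## -> #   bit 11 = 1  t=0,i=9
  .#.#. -> .   bit 10 = 0  t=0,i=7
  .#..# -> #   bit 9 = 1  t=1,i=0
  .#... -> #   bit 8 = 1  t=1,i=3
  ..### -> #   bit 7 = 1  t=0,i=17
  ..##. -> .   bit 6 = 0  t=0,i=3
  ..#.# -> .   bit 5 = 0  t=1,i=17
  ..#.. -> #   bit 4 = 1  t=1,i=2
  ...## -> .   bit 3 = 0  t=0,i=16
  ...#. -> .   bit 2 = 0  t=4,i=0
  ....# -> .   bit 1 = 0  t=0,i=15
  ..... -> #   bit 0 = 1  t=0,i=14
  bits 11001001010011110001101110010001 = 3377404817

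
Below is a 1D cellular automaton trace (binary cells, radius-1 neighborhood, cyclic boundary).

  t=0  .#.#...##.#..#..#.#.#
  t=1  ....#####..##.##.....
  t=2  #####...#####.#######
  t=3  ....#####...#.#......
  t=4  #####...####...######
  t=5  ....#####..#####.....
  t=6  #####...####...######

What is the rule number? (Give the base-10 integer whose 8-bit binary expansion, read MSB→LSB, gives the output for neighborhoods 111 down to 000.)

  ### -> .   bit 7 = 0  t=1,i=5
  ##. -> #   bit 6 = 1  t=0,i=8
  #.# -> .   bit 5 = 0  t=0,i=0
  #.. -> #   bit 4 = 1  t=0,i=4
  .## -> #   bit 3 = 1  t=0,i=7
  .#. -> .   bit 2 = 0  t=0,i=1
  ..# -> #   bit 1 = 1  t=0,i=6
  ... -> #   bit 0 = 1  t=0,i=5
  bits 01011011 = 91

91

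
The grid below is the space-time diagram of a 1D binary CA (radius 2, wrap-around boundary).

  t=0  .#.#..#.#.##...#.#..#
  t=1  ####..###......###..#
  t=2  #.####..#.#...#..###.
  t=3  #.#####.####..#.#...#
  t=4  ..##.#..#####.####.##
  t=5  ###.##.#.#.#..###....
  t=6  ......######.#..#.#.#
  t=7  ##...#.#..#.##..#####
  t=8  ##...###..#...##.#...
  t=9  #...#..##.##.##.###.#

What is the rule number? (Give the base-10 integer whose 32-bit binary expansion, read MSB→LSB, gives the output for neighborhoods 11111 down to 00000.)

  nb #####: next=.  (t=1,i=1, bit31=0)
  nb ####.: next=#  (t=1,i=2, bit30=1)
  nb ###.#: next=.  (t=2,i=19, bit29=0)
  nb ###..: next=#  (t=1,i=3, bit28=1)
  nb ##.##: next=.  (t=3,i=1, bit27=0)
  nb ##.#.: next=#  (t=2,i=20, bit26=1)
  nb ##..#: next=#  (t=1,i=4, bit25=1)
  nb ##...: next=.  (t=0,i=12, bit24=0)
  nb #.###: next=#  (t=2,i=2, bit23=1)
  nb #.##.: next=.  (t=0,i=10, bit22=0)
  nb #.#.#: next=#  (t=0,i=1, bit21=1)
  nb #.#..: next=#  (t=0,i=3, bit20=1)
  nb #..##: next=#  (t=1,i=5, bit19=1)
  nb #..#.: next=.  (t=0,i=5, bit18=0)
  nb #...#: next=.  (t=0,i=13, bit17=0)
  nb #....: next=#  (t=1,i=10, bit16=1)
  nb .####: next=#  (t=1,i=0, bit15=1)
  nb .###.: next=.  (t=1,i=7, bit14=0)
  nb .##.#: next=.  (t=3,i=0, bit13=0)
  nb .##..: next=.  (t=0,i=11, bit12=0)
  nb .#.##: next=.  (t=0,i=9, bit11=0)
  nb .#.#.: next=#  (t=0,i=0, bit10=1)
  nb .#..#: next=.  (t=0,i=4, bit9=0)
  nb .#...: next=#  (t=2,i=11, bit8=1)
  nb ..###: next=.  (t=1,i=6, bit7=0)
  nb ..##.: next=#  (t=3,i=20, bit6=1)
  nb ..#.#: next=#  (t=0,i=6, bit5=1)
  nb ..#..: next=#  (t=2,i=14, bit4=1)
  nb ...##: next=#  (t=1,i=14, bit3=1)
  nb ...#.: next=.  (t=0,i=14, bit2=0)
  nb ....#: next=.  (t=1,i=13, bit1=0)
  nb .....: next=.  (t=1,i=11, bit0=0)
  bits 01010110101110011000010101111000 = 1454998904

1454998904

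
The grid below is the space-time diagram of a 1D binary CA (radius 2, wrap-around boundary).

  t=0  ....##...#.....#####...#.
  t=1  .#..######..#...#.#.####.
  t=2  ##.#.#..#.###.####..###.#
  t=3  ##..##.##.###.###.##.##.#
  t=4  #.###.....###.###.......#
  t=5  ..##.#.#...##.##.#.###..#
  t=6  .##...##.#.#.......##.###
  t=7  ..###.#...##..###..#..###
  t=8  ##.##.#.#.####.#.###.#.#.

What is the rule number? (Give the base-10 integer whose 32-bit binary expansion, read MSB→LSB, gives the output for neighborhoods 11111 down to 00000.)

1671353461

  [31] ##### => .  t=0,i=17
  [30] ####. => #  t=0,i=18
  [29] ###.# => #  t=2,i=1
  [28] ###.. => .  t=0,i=19
  [27] ##.## => .  t=2,i=13
  [26] ##.#. => .  t=2,i=2
  [25] ##..# => #  t=1,i=10
  [24] ##... => #  t=0,i=6
  [23] #.### => #  t=1,i=20
  [22] #.##. => .  t=3,i=7
  [21] #.#.# => .  t=1,i=18
  [20] #.#.. => #  t=2,i=5
  [19] #..## => #  t=1,i=3
  [18] #..#. => #  t=1,i=0
  [17] #...# => #  t=0,i=7
  [16] #.... => .  t=0,i=0
  [15] .#### => #  t=0,i=16
  [14] .###. => #  t=2,i=0
  [13] .##.# => .  t=3,i=5
  [12] .##.. => #  t=0,i=5
  [11] .#.## => .  t=1,i=19
  [10] .#.#. => #  t=1,i=17
  [9] .#..# => .  t=1,i=2
  [8] .#... => .  t=0,i=10
  [7] ..### => .  t=0,i=15
  [6] ..##. => #  t=0,i=4
  [5] ..#.# => #  t=1,i=16
  [4] ..#.. => #  t=0,i=9
  [3] ...## => .  t=0,i=3
  [2] ...#. => #  t=0,i=8
  [1] ....# => .  t=0,i=2
  [0] ..... => #  t=0,i=1
  bits 01100011100111101101010001110101 = 1671353461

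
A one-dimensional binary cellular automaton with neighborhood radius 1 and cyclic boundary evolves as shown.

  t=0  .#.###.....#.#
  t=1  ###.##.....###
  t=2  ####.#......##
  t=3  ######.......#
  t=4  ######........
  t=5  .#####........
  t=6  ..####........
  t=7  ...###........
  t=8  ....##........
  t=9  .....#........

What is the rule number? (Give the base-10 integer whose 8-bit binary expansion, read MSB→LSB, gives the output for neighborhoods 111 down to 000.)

228

  ###|#  b7=1 t=0,i=4
  ##.|#  b6=1 t=0,i=5
  #.#|#  b5=1 t=0,i=0
  #..|.  b4=0 t=0,i=6
  .##|.  b3=0 t=0,i=3
  .#.|#  b2=1 t=0,i=1
  ..#|.  b1=0 t=0,i=10
  ...|.  b0=0 t=0,i=7
  bits 11100100 = 228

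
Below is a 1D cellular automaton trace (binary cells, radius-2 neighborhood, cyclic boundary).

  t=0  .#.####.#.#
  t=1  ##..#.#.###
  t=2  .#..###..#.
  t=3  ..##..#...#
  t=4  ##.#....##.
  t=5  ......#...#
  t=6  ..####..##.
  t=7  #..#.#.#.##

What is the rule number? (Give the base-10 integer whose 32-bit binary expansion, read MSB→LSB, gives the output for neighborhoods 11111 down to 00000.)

  ##### -> .   bit 31 = 0  t=1,i=10
  ####. -> .   bit 30 = 0  t=0,i=5
  ###.# -> #   bit 29 = 1  t=0,i=6
  ###.. -> #   bit 28 = 1  t=1,i=1
  ##.## -> #   bit 27 = 1  t=4,i=10
  ##.#. -> .   bit 26 = 0  t=0,i=7
  ##..# -> .   bit 25 = 0  t=1,i=2
  ##... -> #   bit 24 = 1  t=6,i=10
  #.### -> .   bit 23 = 0  t=0,i=3
  #.##. -> .   bit 22 = 0  t=4,i=0
  #.#.# -> #   bit 21 = 1  t=0,i=1
  #.#.. -> .   bit 20 = 0  t=4,i=3
  #..## -> #   bit 19 = 1  t=2,i=3
  #..#. -> .   bit 18 = 0  t=1,i=3
  #...# -> #   bit 17 = 1  t=3,i=8
  #.... -> .   bit 16 = 0  t=4,i=5
  .#### -> #   bit 15 = 1  t=0,i=4
  .###. -> .   bit 14 = 0  t=2,i=5
  .##.# -> .   bit 13 = 0  t=4,i=1
  .##.. -> #   bit 12 = 1  t=3,i=3
  .#.## -> .   bit 11 = 0  t=0,i=2
  .#.#. -> #   bit 10 = 1  t=0,i=0
  .#..# -> #   bit 9 = 1  t=2,i=2
  .#... -> .   bit 8 = 0  t=3,i=7
  ..### -> .   bit 7 = 0  t=2,i=4
  ..##. -> .   bit 6 = 0  t=3,i=2
  ..#.# -> #   bit 5 = 1  t=1,i=4
  ..#.. -> .   bit 4 = 0  t=2,i=1
  ...## -> .   bit 3 = 0  t=4,i=7
  ...#. -> #   bit 2 = 1  t=3,i=9
  ....# -> #   bit 1 = 1  t=4,i=6
  ..... -> #   bit 0 = 1  t=5,i=2
  bits 00111001001010101001011000100111 = 959092263

959092263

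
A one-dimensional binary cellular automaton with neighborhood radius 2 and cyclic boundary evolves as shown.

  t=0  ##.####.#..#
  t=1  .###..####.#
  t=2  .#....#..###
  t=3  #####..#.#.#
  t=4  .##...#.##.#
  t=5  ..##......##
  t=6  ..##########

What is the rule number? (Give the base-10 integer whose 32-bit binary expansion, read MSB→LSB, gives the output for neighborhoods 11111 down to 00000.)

2914326475

  nb #####: next=#  (t=3,i=1, bit31=1)
  nb ####.: next=.  (t=0,i=5, bit30=0)
  nb ###.#: next=#  (t=0,i=1, bit29=1)
  nb ###..: next=.  (t=1,i=3, bit28=0)
  nb ##.##: next=#  (t=0,i=2, bit27=1)
  nb ##.#.: next=#  (t=0,i=7, bit26=1)
  nb ##..#: next=.  (t=1,i=4, bit25=0)
  nb ##...: next=#  (t=4,i=3, bit24=1)
  nb #.###: next=#  (t=0,i=3, bit23=1)
  nb #.##.: next=.  (t=4,i=1, bit22=0)
  nb #.#.#: next=#  (t=1,i=11, bit21=1)
  nb #.#..: next=#  (t=0,i=8, bit20=1)
  nb #..##: next=.  (t=0,i=10, bit19=0)
  nb #..#.: next=#  (t=3,i=6, bit18=1)
  nb #...#: next=.  (t=4,i=4, bit17=0)
  nb #....: next=#  (t=2,i=3, bit16=1)
  nb .####: next=.  (t=0,i=4, bit15=0)
  nb .###.: next=.  (t=0,i=0, bit14=0)
  nb .##.#: next=.  (t=4,i=9, bit13=0)
  nb .##..: next=#  (t=4,i=2, bit12=1)
  nb .#.##: next=.  (t=1,i=0, bit11=0)
  nb .#.#.: next=#  (t=3,i=8, bit10=1)
  nb .#..#: next=#  (t=0,i=9, bit9=1)
  nb .#...: next=#  (t=2,i=2, bit8=1)
  nb ..###: next=#  (t=0,i=11, bit7=1)
  nb ..##.: next=#  (t=5,i=2, bit6=1)
  nb ..#.#: next=.  (t=3,i=7, bit5=0)
  nb ..#..: next=.  (t=2,i=6, bit4=0)
  nb ...##: next=#  (t=5,i=9, bit3=1)
  nb ...#.: next=.  (t=2,i=5, bit2=0)
  nb ....#: next=#  (t=2,i=4, bit1=1)
  nb .....: next=#  (t=5,i=6, bit0=1)
  bits 10101101101101010001011111001011 = 2914326475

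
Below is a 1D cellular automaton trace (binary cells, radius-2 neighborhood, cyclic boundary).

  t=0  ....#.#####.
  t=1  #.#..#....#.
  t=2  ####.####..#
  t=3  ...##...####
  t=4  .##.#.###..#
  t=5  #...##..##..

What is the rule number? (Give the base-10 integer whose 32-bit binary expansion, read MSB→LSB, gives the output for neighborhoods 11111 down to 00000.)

976953242

  nb #####: next=.  (t=0,i=8, bit31=0)
  nb ####.: next=.  (t=0,i=9, bit30=0)
  nb ###.#: next=#  (t=2,i=3, bit29=1)
  nb ###..: next=#  (t=0,i=10, bit28=1)
  nb ##.##: next=#  (t=2,i=4, bit27=1)
  nb ##.#.: next=.  (t=4,i=3, bit26=0)
  nb ##..#: next=#  (t=2,i=9, bit25=1)
  nb ##...: next=.  (t=0,i=11, bit24=0)
  nb #.###: next=.  (t=0,i=6, bit23=0)
  nb #.##.: next=.  (t=4,i=1, bit22=0)
  nb #.#.#: next=#  (t=1,i=0, bit21=1)
  nb #.#..: next=#  (t=1,i=2, bit20=1)
  nb #..##: next=#  (t=2,i=10, bit19=1)
  nb #..#.: next=.  (t=1,i=4, bit18=0)
  nb #...#: next=#  (t=3,i=1, bit17=1)
  nb #....: next=#  (t=0,i=0, bit16=1)
  nb .####: next=.  (t=0,i=7, bit15=0)
  nb .###.: next=.  (t=4,i=7, bit14=0)
  nb .##.#: next=.  (t=4,i=2, bit13=0)
  nb .##..: next=#  (t=3,i=4, bit12=1)
  nb .#.##: next=#  (t=0,i=5, bit11=1)
  nb .#.#.: next=#  (t=1,i=1, bit10=1)
  nb .#..#: next=#  (t=1,i=3, bit9=1)
  nb .#...: next=#  (t=1,i=6, bit8=1)
  nb ..###: next=#  (t=2,i=11, bit7=1)
  nb ..##.: next=.  (t=3,i=3, bit6=0)
  nb ..#.#: next=.  (t=0,i=4, bit5=0)
  nb ..#..: next=#  (t=1,i=5, bit4=1)
  nb ...##: next=#  (t=3,i=2, bit3=1)
  nb ...#.: next=.  (t=0,i=3, bit2=0)
  nb ....#: next=#  (t=0,i=2, bit1=1)
  nb .....: next=.  (t=0,i=1, bit0=0)
  bits 00111010001110110001111110011010 = 976953242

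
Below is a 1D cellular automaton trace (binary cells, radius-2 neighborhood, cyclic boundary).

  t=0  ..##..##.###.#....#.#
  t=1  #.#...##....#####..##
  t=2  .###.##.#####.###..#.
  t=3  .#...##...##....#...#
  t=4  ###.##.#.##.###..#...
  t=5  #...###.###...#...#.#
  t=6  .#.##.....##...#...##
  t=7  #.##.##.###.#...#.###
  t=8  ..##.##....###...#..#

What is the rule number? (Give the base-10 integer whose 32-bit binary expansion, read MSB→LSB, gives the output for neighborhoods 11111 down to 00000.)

3578867658

  #####|#  b31=1 t=1,i=14
  ####.|#  b30=1 t=1,i=15
  ###.#|.  b29=0 t=0,i=11
  ###..|#  b28=1 t=1,i=16
  ##.##|.  b27=0 t=0,i=8
  ##.#.|#  b26=1 t=0,i=12
  ##..#|.  b25=0 t=0,i=4
  ##...|#  b24=1 t=1,i=8
  #.###|.  b23=0 t=0,i=9
  #.##.|#  b22=1 t=2,i=5
  #.#.#|.  b21=0 t=4,i=7
  #.#..|#  b20=1 t=0,i=13
  #..##|.  b19=0 t=0,i=1
  #..#.|.  b18=0 t=2,i=18
  #...#|.  b17=0 t=1,i=4
  #....|#  b16=1 t=0,i=15
  .####|.  b15=0 t=1,i=13
  .###.|.  b14=0 t=0,i=10
  .##.#|#  b13=1 t=0,i=7
  .##..|.  b12=0 t=0,i=3
  .#.##|#  b11=1 t=4,i=8
  .#.#.|#  b10=1 t=0,i=19
  .#..#|#  b9=1 t=0,i=0
  .#...|#  b8=1 t=0,i=14
  ..###|#  b7=1 t=1,i=12
  ..##.|#  b6=1 t=0,i=2
  ..#.#|.  b5=0 t=0,i=18
  ..#..|.  b4=0 t=2,i=19
  ...##|#  b3=1 t=1,i=5
  ...#.|.  b2=0 t=0,i=17
  ....#|#  b1=1 t=0,i=16
  .....|.  b0=0 t=6,i=7
  bits 11010101010100010010111111001010 = 3578867658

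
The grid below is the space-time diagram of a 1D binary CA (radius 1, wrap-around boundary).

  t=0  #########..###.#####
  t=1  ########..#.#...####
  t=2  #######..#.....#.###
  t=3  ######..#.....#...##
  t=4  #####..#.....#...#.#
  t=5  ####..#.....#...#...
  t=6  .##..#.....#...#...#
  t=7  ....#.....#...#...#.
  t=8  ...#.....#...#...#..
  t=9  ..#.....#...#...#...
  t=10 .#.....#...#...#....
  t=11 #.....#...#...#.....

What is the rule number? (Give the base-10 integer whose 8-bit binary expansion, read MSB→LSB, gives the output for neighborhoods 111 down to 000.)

  [7] ### => #  t=0,i=0
  [6] ##. => .  t=0,i=8
  [5] #.# => .  t=0,i=14
  [4] #.. => .  t=0,i=9
  [3] .## => .  t=0,i=11
  [2] .#. => .  t=1,i=10
  [1] ..# => #  t=0,i=10
  [0] ... => .  t=1,i=14
  bits 10000010 = 130

130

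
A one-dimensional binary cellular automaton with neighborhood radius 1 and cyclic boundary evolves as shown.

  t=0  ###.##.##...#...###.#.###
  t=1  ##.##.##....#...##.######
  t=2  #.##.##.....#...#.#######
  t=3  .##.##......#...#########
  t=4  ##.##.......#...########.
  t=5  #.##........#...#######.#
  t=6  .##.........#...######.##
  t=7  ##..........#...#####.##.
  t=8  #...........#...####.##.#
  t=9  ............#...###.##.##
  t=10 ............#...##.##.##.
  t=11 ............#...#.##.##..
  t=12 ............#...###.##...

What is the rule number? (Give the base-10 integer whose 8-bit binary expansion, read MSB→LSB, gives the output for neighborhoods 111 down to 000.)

  ###|#  b7=1 t=0,i=0
  ##.|.  b6=0 t=0,i=2
  #.#|#  b5=1 t=0,i=3
  #..|.  b4=0 t=0,i=9
  .##|#  b3=1 t=0,i=4
  .#.|#  b2=1 t=0,i=12
  ..#|.  b1=0 t=0,i=11
  ...|.  b0=0 t=0,i=10
  bits 10101100 = 172

172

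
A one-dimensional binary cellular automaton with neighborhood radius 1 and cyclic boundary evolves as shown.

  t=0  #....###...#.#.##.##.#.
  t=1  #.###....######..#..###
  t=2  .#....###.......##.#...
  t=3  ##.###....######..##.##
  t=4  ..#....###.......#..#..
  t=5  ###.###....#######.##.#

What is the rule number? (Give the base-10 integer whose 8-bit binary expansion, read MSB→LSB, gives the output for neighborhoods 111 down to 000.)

  ###|.  b7=0 t=0,i=6
  ##.|.  b6=0 t=0,i=7
  #.#|#  b5=1 t=0,i=12
  #..|.  b4=0 t=0,i=1
  .##|.  b3=0 t=0,i=5
  .#.|#  b2=1 t=0,i=0
  ..#|#  b1=1 t=0,i=4
  ...|#  b0=1 t=0,i=2
  bits 00100111 = 39

39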